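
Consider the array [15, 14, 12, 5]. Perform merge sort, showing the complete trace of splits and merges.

Merge sort trace:

Split: [15, 14, 12, 5] -> [15, 14] and [12, 5]
  Split: [15, 14] -> [15] and [14]
  Merge: [15] + [14] -> [14, 15]
  Split: [12, 5] -> [12] and [5]
  Merge: [12] + [5] -> [5, 12]
Merge: [14, 15] + [5, 12] -> [5, 12, 14, 15]

Final sorted array: [5, 12, 14, 15]

The merge sort proceeds by recursively splitting the array and merging sorted halves.
After all merges, the sorted array is [5, 12, 14, 15].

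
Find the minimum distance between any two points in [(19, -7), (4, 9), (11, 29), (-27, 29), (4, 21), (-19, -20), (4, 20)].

Computing all pairwise distances among 7 points:

d((19, -7), (4, 9)) = 21.9317
d((19, -7), (11, 29)) = 36.8782
d((19, -7), (-27, 29)) = 58.4123
d((19, -7), (4, 21)) = 31.7648
d((19, -7), (-19, -20)) = 40.1622
d((19, -7), (4, 20)) = 30.8869
d((4, 9), (11, 29)) = 21.1896
d((4, 9), (-27, 29)) = 36.8917
d((4, 9), (4, 21)) = 12.0
d((4, 9), (-19, -20)) = 37.0135
d((4, 9), (4, 20)) = 11.0
d((11, 29), (-27, 29)) = 38.0
d((11, 29), (4, 21)) = 10.6301
d((11, 29), (-19, -20)) = 57.4543
d((11, 29), (4, 20)) = 11.4018
d((-27, 29), (4, 21)) = 32.0156
d((-27, 29), (-19, -20)) = 49.6488
d((-27, 29), (4, 20)) = 32.28
d((4, 21), (-19, -20)) = 47.0106
d((4, 21), (4, 20)) = 1.0 <-- minimum
d((-19, -20), (4, 20)) = 46.1411

Closest pair: (4, 21) and (4, 20) with distance 1.0

The closest pair is (4, 21) and (4, 20) with Euclidean distance 1.0. For 7 points, brute-force pairwise comparison is shown above. For large n, the divide-and-conquer algorithm (sort by x, recurse on halves, check the dividing strip) achieves O(n log n).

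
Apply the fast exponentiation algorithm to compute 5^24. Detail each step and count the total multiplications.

Computing 5^24 by squaring (build up from 5^1; each line after the first costs one multiplication):

5^1 = 5
5^2 = (5^1)^2 = 5^2 = 25
5^3 = 5 * 5^2 = 5 * 25 = 125
5^6 = (5^3)^2 = 125^2 = 15625
5^12 = (5^6)^2 = 15625^2 = 244140625
5^24 = (5^12)^2 = 244140625^2 = 59604644775390625

Result: 59604644775390625
Multiplications needed: 5 (5 lines after 5^1)

5^24 = 59604644775390625. Using exponentiation by squaring, this requires 5 multiplications. The key idea: if the exponent is even, square the half-power; if odd, multiply by the base once.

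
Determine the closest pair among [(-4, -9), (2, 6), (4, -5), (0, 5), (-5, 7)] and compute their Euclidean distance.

Computing all pairwise distances among 5 points:

d((-4, -9), (2, 6)) = 16.1555
d((-4, -9), (4, -5)) = 8.9443
d((-4, -9), (0, 5)) = 14.5602
d((-4, -9), (-5, 7)) = 16.0312
d((2, 6), (4, -5)) = 11.1803
d((2, 6), (0, 5)) = 2.2361 <-- minimum
d((2, 6), (-5, 7)) = 7.0711
d((4, -5), (0, 5)) = 10.7703
d((4, -5), (-5, 7)) = 15.0
d((0, 5), (-5, 7)) = 5.3852

Closest pair: (2, 6) and (0, 5) with distance 2.2361

The closest pair is (2, 6) and (0, 5) with Euclidean distance 2.2361. For 5 points, brute-force pairwise comparison is shown above. For large n, the divide-and-conquer algorithm (sort by x, recurse on halves, check the dividing strip) achieves O(n log n).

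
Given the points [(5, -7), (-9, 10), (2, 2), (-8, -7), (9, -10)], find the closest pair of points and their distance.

Computing all pairwise distances among 5 points:

d((5, -7), (-9, 10)) = 22.0227
d((5, -7), (2, 2)) = 9.4868
d((5, -7), (-8, -7)) = 13.0
d((5, -7), (9, -10)) = 5.0 <-- minimum
d((-9, 10), (2, 2)) = 13.6015
d((-9, 10), (-8, -7)) = 17.0294
d((-9, 10), (9, -10)) = 26.9072
d((2, 2), (-8, -7)) = 13.4536
d((2, 2), (9, -10)) = 13.8924
d((-8, -7), (9, -10)) = 17.2627

Closest pair: (5, -7) and (9, -10) with distance 5.0

The closest pair is (5, -7) and (9, -10) with Euclidean distance 5.0. For 5 points, brute-force pairwise comparison is shown above. For large n, the divide-and-conquer algorithm (sort by x, recurse on halves, check the dividing strip) achieves O(n log n).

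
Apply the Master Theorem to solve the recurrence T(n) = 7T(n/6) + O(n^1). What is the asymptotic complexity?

Master Theorem for T(n) = 7T(n/6) + O(n^1):

a = 7, b = 6, c = 1
log_b(a) = log_6(7) = 1.0860

Case 1: c = 1 < log_6(7) = 1.0860
T(n) = O(n^(log_6 7))

For T(n) = 7T(n/6) + O(n^1): log_6(7) = 1.0860. This is Case 1 of the Master Theorem (c < log_b(a), work dominated by leaves), giving O(n^(log_6 7)).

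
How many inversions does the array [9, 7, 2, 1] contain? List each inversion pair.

Finding inversions in [9, 7, 2, 1]:

(0, 1): arr[0]=9 > arr[1]=7
(0, 2): arr[0]=9 > arr[2]=2
(0, 3): arr[0]=9 > arr[3]=1
(1, 2): arr[1]=7 > arr[2]=2
(1, 3): arr[1]=7 > arr[3]=1
(2, 3): arr[2]=2 > arr[3]=1

Total inversions: 6

The array has 6 inversion(s): (0,1), (0,2), (0,3), (1,2), (1,3), (2,3). Each pair (i,j) satisfies i < j and arr[i] > arr[j].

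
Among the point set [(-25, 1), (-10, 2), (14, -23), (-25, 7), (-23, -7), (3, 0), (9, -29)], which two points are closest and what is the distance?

Computing all pairwise distances among 7 points:

d((-25, 1), (-10, 2)) = 15.0333
d((-25, 1), (14, -23)) = 45.793
d((-25, 1), (-25, 7)) = 6.0 <-- minimum
d((-25, 1), (-23, -7)) = 8.2462
d((-25, 1), (3, 0)) = 28.0179
d((-25, 1), (9, -29)) = 45.3431
d((-10, 2), (14, -23)) = 34.6554
d((-10, 2), (-25, 7)) = 15.8114
d((-10, 2), (-23, -7)) = 15.8114
d((-10, 2), (3, 0)) = 13.1529
d((-10, 2), (9, -29)) = 36.3593
d((14, -23), (-25, 7)) = 49.2037
d((14, -23), (-23, -7)) = 40.3113
d((14, -23), (3, 0)) = 25.4951
d((14, -23), (9, -29)) = 7.8102
d((-25, 7), (-23, -7)) = 14.1421
d((-25, 7), (3, 0)) = 28.8617
d((-25, 7), (9, -29)) = 49.5177
d((-23, -7), (3, 0)) = 26.9258
d((-23, -7), (9, -29)) = 38.833
d((3, 0), (9, -29)) = 29.6142

Closest pair: (-25, 1) and (-25, 7) with distance 6.0

The closest pair is (-25, 1) and (-25, 7) with Euclidean distance 6.0. For 7 points, brute-force pairwise comparison is shown above. For large n, the divide-and-conquer algorithm (sort by x, recurse on halves, check the dividing strip) achieves O(n log n).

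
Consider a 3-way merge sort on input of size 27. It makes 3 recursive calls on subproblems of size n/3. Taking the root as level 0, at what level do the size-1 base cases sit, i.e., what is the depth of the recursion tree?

For divide and conquer with division factor 3:

Problem sizes at each level:
Level 0: 27
Level 1: 9
Level 2: 3
Level 3: 1

The root is level 0 and the size-1 base case is level 3 (the tree spans levels 0 through 3, i.e. 4 levels counting the root), so the depth is the number of divisions: log_3(27) = 3

The recursion tree depth is log_3(27) = 3. At each level, the problem size is divided by 3, so it takes 3 divisions to reduce to a base case of size 1. The algorithm makes 3 recursive calls at each level.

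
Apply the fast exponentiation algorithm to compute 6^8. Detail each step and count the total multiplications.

Computing 6^8 by squaring (build up from 6^1; each line after the first costs one multiplication):

6^1 = 6
6^2 = (6^1)^2 = 6^2 = 36
6^4 = (6^2)^2 = 36^2 = 1296
6^8 = (6^4)^2 = 1296^2 = 1679616

Result: 1679616
Multiplications needed: 3 (3 lines after 6^1)

6^8 = 1679616. Using exponentiation by squaring, this requires 3 multiplications. The key idea: if the exponent is even, square the half-power; if odd, multiply by the base once.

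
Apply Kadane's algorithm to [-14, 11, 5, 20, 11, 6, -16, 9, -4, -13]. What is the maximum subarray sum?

Using Kadane's algorithm on [-14, 11, 5, 20, 11, 6, -16, 9, -4, -13]:

Scanning through the array:
Position 1 (value 11): max_ending_here = 11, max_so_far = 11
Position 2 (value 5): max_ending_here = 16, max_so_far = 16
Position 3 (value 20): max_ending_here = 36, max_so_far = 36
Position 4 (value 11): max_ending_here = 47, max_so_far = 47
Position 5 (value 6): max_ending_here = 53, max_so_far = 53
Position 6 (value -16): max_ending_here = 37, max_so_far = 53
Position 7 (value 9): max_ending_here = 46, max_so_far = 53
Position 8 (value -4): max_ending_here = 42, max_so_far = 53
Position 9 (value -13): max_ending_here = 29, max_so_far = 53

Maximum subarray: [11, 5, 20, 11, 6]
Maximum sum: 53

The maximum subarray is [11, 5, 20, 11, 6] with sum 53. This subarray runs from index 1 to index 5.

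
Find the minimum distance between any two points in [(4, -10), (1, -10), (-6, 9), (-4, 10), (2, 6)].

Computing all pairwise distances among 5 points:

d((4, -10), (1, -10)) = 3.0
d((4, -10), (-6, 9)) = 21.4709
d((4, -10), (-4, 10)) = 21.5407
d((4, -10), (2, 6)) = 16.1245
d((1, -10), (-6, 9)) = 20.2485
d((1, -10), (-4, 10)) = 20.6155
d((1, -10), (2, 6)) = 16.0312
d((-6, 9), (-4, 10)) = 2.2361 <-- minimum
d((-6, 9), (2, 6)) = 8.544
d((-4, 10), (2, 6)) = 7.2111

Closest pair: (-6, 9) and (-4, 10) with distance 2.2361

The closest pair is (-6, 9) and (-4, 10) with Euclidean distance 2.2361. For 5 points, brute-force pairwise comparison is shown above. For large n, the divide-and-conquer algorithm (sort by x, recurse on halves, check the dividing strip) achieves O(n log n).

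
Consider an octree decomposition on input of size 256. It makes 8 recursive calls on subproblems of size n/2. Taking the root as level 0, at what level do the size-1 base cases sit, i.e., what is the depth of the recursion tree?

For divide and conquer with division factor 2:

Problem sizes at each level:
Level 0: 256
Level 1: 128
Level 2: 64
Level 3: 32
Level 4: 16
Level 5: 8
Level 6: 4
Level 7: 2
Level 8: 1

The root is level 0 and the size-1 base case is level 8 (the tree spans levels 0 through 8, i.e. 9 levels counting the root), so the depth is the number of divisions: log_2(256) = 8

The recursion tree depth is log_2(256) = 8. At each level, the problem size is divided by 2, so it takes 8 divisions to reduce to a base case of size 1. The algorithm makes 8 recursive calls at each level.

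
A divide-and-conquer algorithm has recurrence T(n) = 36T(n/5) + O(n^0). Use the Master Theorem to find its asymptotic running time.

Master Theorem for T(n) = 36T(n/5) + O(n^0):

a = 36, b = 5, c = 0
log_b(a) = log_5(36) = 2.2266

Case 1: c = 0 < log_5(36) = 2.2266
T(n) = O(n^(log_5 36))

For T(n) = 36T(n/5) + O(n^0): log_5(36) = 2.2266. This is Case 1 of the Master Theorem (c < log_b(a), work dominated by leaves), giving O(n^(log_5 36)).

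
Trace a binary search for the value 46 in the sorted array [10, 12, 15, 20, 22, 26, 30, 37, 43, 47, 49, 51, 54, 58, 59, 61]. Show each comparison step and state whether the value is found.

Binary search for 46 in [10, 12, 15, 20, 22, 26, 30, 37, 43, 47, 49, 51, 54, 58, 59, 61]:

lo=0, hi=15, mid=7, arr[mid]=37 -> 37 < 46, search right half
lo=8, hi=15, mid=11, arr[mid]=51 -> 51 > 46, search left half
lo=8, hi=10, mid=9, arr[mid]=47 -> 47 > 46, search left half
lo=8, hi=8, mid=8, arr[mid]=43 -> 43 < 46, search right half
lo=9 > hi=8, target 46 not found

Binary search determines that 46 is not in the array after 4 comparisons. The search space was exhausted without finding the target.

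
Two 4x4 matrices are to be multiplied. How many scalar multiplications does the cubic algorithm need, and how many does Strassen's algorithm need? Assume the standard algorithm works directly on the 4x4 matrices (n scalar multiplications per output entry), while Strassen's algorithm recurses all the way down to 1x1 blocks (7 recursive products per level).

Matrix multiplication for 4x4 matrices:

Standard algorithm: 4^3 = 64 multiplications
Strassen's algorithm: 7^(log2(4)) = 7^2 = 49 multiplications
Savings: 64 - 49 = 15 multiplications

Standard: 64 multiplications (4^3). Strassen: 49 multiplications (7^2). Strassen reduces 8 recursive multiplications to 7 at each level.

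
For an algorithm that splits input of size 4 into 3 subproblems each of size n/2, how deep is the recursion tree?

For divide and conquer with division factor 2:

Problem sizes at each level:
Level 0: 4
Level 1: 2
Level 2: 1

The root is level 0 and the size-1 base case is level 2 (the tree spans levels 0 through 2, i.e. 3 levels counting the root), so the depth is the number of divisions: log_2(4) = 2

The recursion tree depth is log_2(4) = 2. At each level, the problem size is divided by 2, so it takes 2 divisions to reduce to a base case of size 1. The algorithm makes 3 recursive calls at each level.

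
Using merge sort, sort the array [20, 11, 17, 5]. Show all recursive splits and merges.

Merge sort trace:

Split: [20, 11, 17, 5] -> [20, 11] and [17, 5]
  Split: [20, 11] -> [20] and [11]
  Merge: [20] + [11] -> [11, 20]
  Split: [17, 5] -> [17] and [5]
  Merge: [17] + [5] -> [5, 17]
Merge: [11, 20] + [5, 17] -> [5, 11, 17, 20]

Final sorted array: [5, 11, 17, 20]

The merge sort proceeds by recursively splitting the array and merging sorted halves.
After all merges, the sorted array is [5, 11, 17, 20].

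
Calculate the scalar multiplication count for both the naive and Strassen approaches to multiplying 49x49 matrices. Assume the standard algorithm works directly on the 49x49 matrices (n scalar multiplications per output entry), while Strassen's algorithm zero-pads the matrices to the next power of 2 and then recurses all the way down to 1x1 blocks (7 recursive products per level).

Matrix multiplication for 49x49 matrices:

Strassen's algorithm requires power-of-2 dimensions. Pad 49x49 to 64x64 (next power of 2).

Standard algorithm: 49^3 = 117649 multiplications
Strassen's algorithm: 7^(log2(64)) = 7^6 = 117649 multiplications
Savings: 117649 - 117649 = 0 multiplications

Standard: 117649 multiplications (49^3). Strassen: 117649 multiplications (7^6, after padding to 64x64). Strassen reduces 8 recursive multiplications to 7 at each level.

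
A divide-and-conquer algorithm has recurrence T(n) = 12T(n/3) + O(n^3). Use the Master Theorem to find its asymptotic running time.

Master Theorem for T(n) = 12T(n/3) + O(n^3):

a = 12, b = 3, c = 3
log_b(a) = log_3(12) = 2.2619

Case 3: c = 3 > log_3(12) = 2.2619
T(n) = O(n^3) = O(n^3)

For T(n) = 12T(n/3) + O(n^3): log_3(12) = 2.2619. This is Case 3 of the Master Theorem (c > log_b(a), work dominated by root), giving O(n^3).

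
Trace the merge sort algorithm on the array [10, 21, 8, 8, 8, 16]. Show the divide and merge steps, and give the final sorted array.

Merge sort trace:

Split: [10, 21, 8, 8, 8, 16] -> [10, 21, 8] and [8, 8, 16]
  Split: [10, 21, 8] -> [10] and [21, 8]
    Split: [21, 8] -> [21] and [8]
    Merge: [21] + [8] -> [8, 21]
  Merge: [10] + [8, 21] -> [8, 10, 21]
  Split: [8, 8, 16] -> [8] and [8, 16]
    Split: [8, 16] -> [8] and [16]
    Merge: [8] + [16] -> [8, 16]
  Merge: [8] + [8, 16] -> [8, 8, 16]
Merge: [8, 10, 21] + [8, 8, 16] -> [8, 8, 8, 10, 16, 21]

Final sorted array: [8, 8, 8, 10, 16, 21]

The merge sort proceeds by recursively splitting the array and merging sorted halves.
After all merges, the sorted array is [8, 8, 8, 10, 16, 21].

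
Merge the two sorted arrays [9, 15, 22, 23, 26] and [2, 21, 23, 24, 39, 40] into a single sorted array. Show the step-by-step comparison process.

Merging process:

Compare 9 vs 2: take 2 from right. Merged: [2]
Compare 9 vs 21: take 9 from left. Merged: [2, 9]
Compare 15 vs 21: take 15 from left. Merged: [2, 9, 15]
Compare 22 vs 21: take 21 from right. Merged: [2, 9, 15, 21]
Compare 22 vs 23: take 22 from left. Merged: [2, 9, 15, 21, 22]
Compare 23 vs 23: take 23 from left. Merged: [2, 9, 15, 21, 22, 23]
Compare 26 vs 23: take 23 from right. Merged: [2, 9, 15, 21, 22, 23, 23]
Compare 26 vs 24: take 24 from right. Merged: [2, 9, 15, 21, 22, 23, 23, 24]
Compare 26 vs 39: take 26 from left. Merged: [2, 9, 15, 21, 22, 23, 23, 24, 26]
Append remaining from right: [39, 40]. Merged: [2, 9, 15, 21, 22, 23, 23, 24, 26, 39, 40]

Final merged array: [2, 9, 15, 21, 22, 23, 23, 24, 26, 39, 40]
Total comparisons: 9

The merged array is [2, 9, 15, 21, 22, 23, 23, 24, 26, 39, 40], requiring 9 comparisons. The merge step runs in O(n) time where n is the total number of elements.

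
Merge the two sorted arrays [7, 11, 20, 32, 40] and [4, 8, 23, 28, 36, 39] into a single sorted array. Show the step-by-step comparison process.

Merging process:

Compare 7 vs 4: take 4 from right. Merged: [4]
Compare 7 vs 8: take 7 from left. Merged: [4, 7]
Compare 11 vs 8: take 8 from right. Merged: [4, 7, 8]
Compare 11 vs 23: take 11 from left. Merged: [4, 7, 8, 11]
Compare 20 vs 23: take 20 from left. Merged: [4, 7, 8, 11, 20]
Compare 32 vs 23: take 23 from right. Merged: [4, 7, 8, 11, 20, 23]
Compare 32 vs 28: take 28 from right. Merged: [4, 7, 8, 11, 20, 23, 28]
Compare 32 vs 36: take 32 from left. Merged: [4, 7, 8, 11, 20, 23, 28, 32]
Compare 40 vs 36: take 36 from right. Merged: [4, 7, 8, 11, 20, 23, 28, 32, 36]
Compare 40 vs 39: take 39 from right. Merged: [4, 7, 8, 11, 20, 23, 28, 32, 36, 39]
Append remaining from left: [40]. Merged: [4, 7, 8, 11, 20, 23, 28, 32, 36, 39, 40]

Final merged array: [4, 7, 8, 11, 20, 23, 28, 32, 36, 39, 40]
Total comparisons: 10

The merged array is [4, 7, 8, 11, 20, 23, 28, 32, 36, 39, 40], requiring 10 comparisons. The merge step runs in O(n) time where n is the total number of elements.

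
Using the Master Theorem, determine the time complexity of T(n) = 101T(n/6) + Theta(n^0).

Master Theorem for T(n) = 101T(n/6) + O(n^0):

a = 101, b = 6, c = 0
log_b(a) = log_6(101) = 2.5757

Case 1: c = 0 < log_6(101) = 2.5757
T(n) = O(n^(log_6 101))

For T(n) = 101T(n/6) + O(n^0): log_6(101) = 2.5757. This is Case 1 of the Master Theorem (c < log_b(a), work dominated by leaves), giving O(n^(log_6 101)).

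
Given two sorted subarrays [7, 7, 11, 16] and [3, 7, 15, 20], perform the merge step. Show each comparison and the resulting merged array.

Merging process:

Compare 7 vs 3: take 3 from right. Merged: [3]
Compare 7 vs 7: take 7 from left. Merged: [3, 7]
Compare 7 vs 7: take 7 from left. Merged: [3, 7, 7]
Compare 11 vs 7: take 7 from right. Merged: [3, 7, 7, 7]
Compare 11 vs 15: take 11 from left. Merged: [3, 7, 7, 7, 11]
Compare 16 vs 15: take 15 from right. Merged: [3, 7, 7, 7, 11, 15]
Compare 16 vs 20: take 16 from left. Merged: [3, 7, 7, 7, 11, 15, 16]
Append remaining from right: [20]. Merged: [3, 7, 7, 7, 11, 15, 16, 20]

Final merged array: [3, 7, 7, 7, 11, 15, 16, 20]
Total comparisons: 7

The merged array is [3, 7, 7, 7, 11, 15, 16, 20], requiring 7 comparisons. The merge step runs in O(n) time where n is the total number of elements.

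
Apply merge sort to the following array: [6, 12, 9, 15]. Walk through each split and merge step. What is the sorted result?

Merge sort trace:

Split: [6, 12, 9, 15] -> [6, 12] and [9, 15]
  Split: [6, 12] -> [6] and [12]
  Merge: [6] + [12] -> [6, 12]
  Split: [9, 15] -> [9] and [15]
  Merge: [9] + [15] -> [9, 15]
Merge: [6, 12] + [9, 15] -> [6, 9, 12, 15]

Final sorted array: [6, 9, 12, 15]

The merge sort proceeds by recursively splitting the array and merging sorted halves.
After all merges, the sorted array is [6, 9, 12, 15].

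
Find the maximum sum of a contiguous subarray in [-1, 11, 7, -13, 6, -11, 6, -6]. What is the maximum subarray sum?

Using Kadane's algorithm on [-1, 11, 7, -13, 6, -11, 6, -6]:

Scanning through the array:
Position 1 (value 11): max_ending_here = 11, max_so_far = 11
Position 2 (value 7): max_ending_here = 18, max_so_far = 18
Position 3 (value -13): max_ending_here = 5, max_so_far = 18
Position 4 (value 6): max_ending_here = 11, max_so_far = 18
Position 5 (value -11): max_ending_here = 0, max_so_far = 18
Position 6 (value 6): max_ending_here = 6, max_so_far = 18
Position 7 (value -6): max_ending_here = 0, max_so_far = 18

Maximum subarray: [11, 7]
Maximum sum: 18

The maximum subarray is [11, 7] with sum 18. This subarray runs from index 1 to index 2.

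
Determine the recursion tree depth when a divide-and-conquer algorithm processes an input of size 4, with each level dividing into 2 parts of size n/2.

For divide and conquer with division factor 2:

Problem sizes at each level:
Level 0: 4
Level 1: 2
Level 2: 1

The root is level 0 and the size-1 base case is level 2 (the tree spans levels 0 through 2, i.e. 3 levels counting the root), so the depth is the number of divisions: log_2(4) = 2

The recursion tree depth is log_2(4) = 2. At each level, the problem size is divided by 2, so it takes 2 divisions to reduce to a base case of size 1. The algorithm makes 2 recursive calls at each level.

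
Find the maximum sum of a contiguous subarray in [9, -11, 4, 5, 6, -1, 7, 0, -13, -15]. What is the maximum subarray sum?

Using Kadane's algorithm on [9, -11, 4, 5, 6, -1, 7, 0, -13, -15]:

Scanning through the array:
Position 1 (value -11): max_ending_here = -2, max_so_far = 9
Position 2 (value 4): max_ending_here = 4, max_so_far = 9
Position 3 (value 5): max_ending_here = 9, max_so_far = 9
Position 4 (value 6): max_ending_here = 15, max_so_far = 15
Position 5 (value -1): max_ending_here = 14, max_so_far = 15
Position 6 (value 7): max_ending_here = 21, max_so_far = 21
Position 7 (value 0): max_ending_here = 21, max_so_far = 21
Position 8 (value -13): max_ending_here = 8, max_so_far = 21
Position 9 (value -15): max_ending_here = -7, max_so_far = 21

Maximum subarray: [4, 5, 6, -1, 7]
Maximum sum: 21

The maximum subarray is [4, 5, 6, -1, 7] with sum 21. This subarray runs from index 2 to index 6.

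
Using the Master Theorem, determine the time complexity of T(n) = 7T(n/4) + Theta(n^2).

Master Theorem for T(n) = 7T(n/4) + O(n^2):

a = 7, b = 4, c = 2
log_b(a) = log_4(7) = 1.4037

Case 3: c = 2 > log_4(7) = 1.4037
T(n) = O(n^2) = O(n^2)

For T(n) = 7T(n/4) + O(n^2): log_4(7) = 1.4037. This is Case 3 of the Master Theorem (c > log_b(a), work dominated by root), giving O(n^2).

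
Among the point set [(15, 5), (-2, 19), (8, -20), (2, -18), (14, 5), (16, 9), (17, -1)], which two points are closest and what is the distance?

Computing all pairwise distances among 7 points:

d((15, 5), (-2, 19)) = 22.0227
d((15, 5), (8, -20)) = 25.9615
d((15, 5), (2, -18)) = 26.4197
d((15, 5), (14, 5)) = 1.0 <-- minimum
d((15, 5), (16, 9)) = 4.1231
d((15, 5), (17, -1)) = 6.3246
d((-2, 19), (8, -20)) = 40.2616
d((-2, 19), (2, -18)) = 37.2156
d((-2, 19), (14, 5)) = 21.2603
d((-2, 19), (16, 9)) = 20.5913
d((-2, 19), (17, -1)) = 27.5862
d((8, -20), (2, -18)) = 6.3246
d((8, -20), (14, 5)) = 25.7099
d((8, -20), (16, 9)) = 30.0832
d((8, -20), (17, -1)) = 21.0238
d((2, -18), (14, 5)) = 25.9422
d((2, -18), (16, 9)) = 30.4138
d((2, -18), (17, -1)) = 22.6716
d((14, 5), (16, 9)) = 4.4721
d((14, 5), (17, -1)) = 6.7082
d((16, 9), (17, -1)) = 10.0499

Closest pair: (15, 5) and (14, 5) with distance 1.0

The closest pair is (15, 5) and (14, 5) with Euclidean distance 1.0. For 7 points, brute-force pairwise comparison is shown above. For large n, the divide-and-conquer algorithm (sort by x, recurse on halves, check the dividing strip) achieves O(n log n).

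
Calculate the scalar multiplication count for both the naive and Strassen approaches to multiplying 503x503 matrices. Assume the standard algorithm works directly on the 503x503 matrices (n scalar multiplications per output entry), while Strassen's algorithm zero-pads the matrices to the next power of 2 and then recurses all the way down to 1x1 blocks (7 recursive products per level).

Matrix multiplication for 503x503 matrices:

Strassen's algorithm requires power-of-2 dimensions. Pad 503x503 to 512x512 (next power of 2).

Standard algorithm: 503^3 = 127263527 multiplications
Strassen's algorithm: 7^(log2(512)) = 7^9 = 40353607 multiplications
Savings: 127263527 - 40353607 = 86909920 multiplications

Standard: 127263527 multiplications (503^3). Strassen: 40353607 multiplications (7^9, after padding to 512x512). Strassen reduces 8 recursive multiplications to 7 at each level.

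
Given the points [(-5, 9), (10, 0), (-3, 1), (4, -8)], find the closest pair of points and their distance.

Computing all pairwise distances among 4 points:

d((-5, 9), (10, 0)) = 17.4929
d((-5, 9), (-3, 1)) = 8.2462 <-- minimum
d((-5, 9), (4, -8)) = 19.2354
d((10, 0), (-3, 1)) = 13.0384
d((10, 0), (4, -8)) = 10.0
d((-3, 1), (4, -8)) = 11.4018

Closest pair: (-5, 9) and (-3, 1) with distance 8.2462

The closest pair is (-5, 9) and (-3, 1) with Euclidean distance 8.2462. For 4 points, brute-force pairwise comparison is shown above. For large n, the divide-and-conquer algorithm (sort by x, recurse on halves, check the dividing strip) achieves O(n log n).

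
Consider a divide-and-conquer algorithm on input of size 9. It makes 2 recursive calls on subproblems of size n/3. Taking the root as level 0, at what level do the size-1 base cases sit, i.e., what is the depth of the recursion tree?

For divide and conquer with division factor 3:

Problem sizes at each level:
Level 0: 9
Level 1: 3
Level 2: 1

The root is level 0 and the size-1 base case is level 2 (the tree spans levels 0 through 2, i.e. 3 levels counting the root), so the depth is the number of divisions: log_3(9) = 2

The recursion tree depth is log_3(9) = 2. At each level, the problem size is divided by 3, so it takes 2 divisions to reduce to a base case of size 1. The algorithm makes 2 recursive calls at each level.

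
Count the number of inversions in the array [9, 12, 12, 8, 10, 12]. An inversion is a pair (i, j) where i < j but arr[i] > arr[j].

Finding inversions in [9, 12, 12, 8, 10, 12]:

(0, 3): arr[0]=9 > arr[3]=8
(1, 3): arr[1]=12 > arr[3]=8
(1, 4): arr[1]=12 > arr[4]=10
(2, 3): arr[2]=12 > arr[3]=8
(2, 4): arr[2]=12 > arr[4]=10

Total inversions: 5

The array has 5 inversion(s): (0,3), (1,3), (1,4), (2,3), (2,4). Each pair (i,j) satisfies i < j and arr[i] > arr[j].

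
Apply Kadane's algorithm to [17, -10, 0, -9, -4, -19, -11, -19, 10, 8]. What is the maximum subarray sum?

Using Kadane's algorithm on [17, -10, 0, -9, -4, -19, -11, -19, 10, 8]:

Scanning through the array:
Position 1 (value -10): max_ending_here = 7, max_so_far = 17
Position 2 (value 0): max_ending_here = 7, max_so_far = 17
Position 3 (value -9): max_ending_here = -2, max_so_far = 17
Position 4 (value -4): max_ending_here = -4, max_so_far = 17
Position 5 (value -19): max_ending_here = -19, max_so_far = 17
Position 6 (value -11): max_ending_here = -11, max_so_far = 17
Position 7 (value -19): max_ending_here = -19, max_so_far = 17
Position 8 (value 10): max_ending_here = 10, max_so_far = 17
Position 9 (value 8): max_ending_here = 18, max_so_far = 18

Maximum subarray: [10, 8]
Maximum sum: 18

The maximum subarray is [10, 8] with sum 18. This subarray runs from index 8 to index 9.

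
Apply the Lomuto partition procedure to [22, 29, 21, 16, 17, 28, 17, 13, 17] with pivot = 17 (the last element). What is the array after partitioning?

Lomuto partition with pivot = 17:

Initial array: [22, 29, 21, 16, 17, 28, 17, 13, 17]

arr[0]=22 > 17: no swap
arr[1]=29 > 17: no swap
arr[2]=21 > 17: no swap
arr[3]=16 <= 17: swap with position 0, array becomes [16, 29, 21, 22, 17, 28, 17, 13, 17]
arr[4]=17 <= 17: swap with position 1, array becomes [16, 17, 21, 22, 29, 28, 17, 13, 17]
arr[5]=28 > 17: no swap
arr[6]=17 <= 17: swap with position 2, array becomes [16, 17, 17, 22, 29, 28, 21, 13, 17]
arr[7]=13 <= 17: swap with position 3, array becomes [16, 17, 17, 13, 29, 28, 21, 22, 17]

Place pivot at position 4: [16, 17, 17, 13, 17, 28, 21, 22, 29]
Pivot position: 4

After partitioning with pivot 17, the array becomes [16, 17, 17, 13, 17, 28, 21, 22, 29]. The pivot is placed at index 4. All elements to the left of the pivot are <= 17, and all elements to the right are > 17.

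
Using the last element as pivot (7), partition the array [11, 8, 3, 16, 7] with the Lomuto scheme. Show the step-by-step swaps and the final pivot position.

Lomuto partition with pivot = 7:

Initial array: [11, 8, 3, 16, 7]

arr[0]=11 > 7: no swap
arr[1]=8 > 7: no swap
arr[2]=3 <= 7: swap with position 0, array becomes [3, 8, 11, 16, 7]
arr[3]=16 > 7: no swap

Place pivot at position 1: [3, 7, 11, 16, 8]
Pivot position: 1

After partitioning with pivot 7, the array becomes [3, 7, 11, 16, 8]. The pivot is placed at index 1. All elements to the left of the pivot are <= 7, and all elements to the right are > 7.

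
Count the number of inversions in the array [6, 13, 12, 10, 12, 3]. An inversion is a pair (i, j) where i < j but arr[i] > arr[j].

Finding inversions in [6, 13, 12, 10, 12, 3]:

(0, 5): arr[0]=6 > arr[5]=3
(1, 2): arr[1]=13 > arr[2]=12
(1, 3): arr[1]=13 > arr[3]=10
(1, 4): arr[1]=13 > arr[4]=12
(1, 5): arr[1]=13 > arr[5]=3
(2, 3): arr[2]=12 > arr[3]=10
(2, 5): arr[2]=12 > arr[5]=3
(3, 5): arr[3]=10 > arr[5]=3
(4, 5): arr[4]=12 > arr[5]=3

Total inversions: 9

The array has 9 inversion(s): (0,5), (1,2), (1,3), (1,4), (1,5), (2,3), (2,5), (3,5), (4,5). Each pair (i,j) satisfies i < j and arr[i] > arr[j].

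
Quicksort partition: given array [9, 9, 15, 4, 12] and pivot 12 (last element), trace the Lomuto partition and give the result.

Lomuto partition with pivot = 12:

Initial array: [9, 9, 15, 4, 12]

arr[0]=9 <= 12: swap with position 0, array becomes [9, 9, 15, 4, 12]
arr[1]=9 <= 12: swap with position 1, array becomes [9, 9, 15, 4, 12]
arr[2]=15 > 12: no swap
arr[3]=4 <= 12: swap with position 2, array becomes [9, 9, 4, 15, 12]

Place pivot at position 3: [9, 9, 4, 12, 15]
Pivot position: 3

After partitioning with pivot 12, the array becomes [9, 9, 4, 12, 15]. The pivot is placed at index 3. All elements to the left of the pivot are <= 12, and all elements to the right are > 12.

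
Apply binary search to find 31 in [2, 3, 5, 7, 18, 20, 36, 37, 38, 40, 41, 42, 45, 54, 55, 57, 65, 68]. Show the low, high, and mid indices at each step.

Binary search for 31 in [2, 3, 5, 7, 18, 20, 36, 37, 38, 40, 41, 42, 45, 54, 55, 57, 65, 68]:

lo=0, hi=17, mid=8, arr[mid]=38 -> 38 > 31, search left half
lo=0, hi=7, mid=3, arr[mid]=7 -> 7 < 31, search right half
lo=4, hi=7, mid=5, arr[mid]=20 -> 20 < 31, search right half
lo=6, hi=7, mid=6, arr[mid]=36 -> 36 > 31, search left half
lo=6 > hi=5, target 31 not found

Binary search determines that 31 is not in the array after 4 comparisons. The search space was exhausted without finding the target.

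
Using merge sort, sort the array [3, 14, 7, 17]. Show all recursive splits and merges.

Merge sort trace:

Split: [3, 14, 7, 17] -> [3, 14] and [7, 17]
  Split: [3, 14] -> [3] and [14]
  Merge: [3] + [14] -> [3, 14]
  Split: [7, 17] -> [7] and [17]
  Merge: [7] + [17] -> [7, 17]
Merge: [3, 14] + [7, 17] -> [3, 7, 14, 17]

Final sorted array: [3, 7, 14, 17]

The merge sort proceeds by recursively splitting the array and merging sorted halves.
After all merges, the sorted array is [3, 7, 14, 17].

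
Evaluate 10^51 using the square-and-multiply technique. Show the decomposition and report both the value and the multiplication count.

Computing 10^51 by squaring (build up from 10^1; each line after the first costs one multiplication):

10^1 = 10
10^2 = (10^1)^2 = 10^2 = 100
10^3 = 10 * 10^2 = 10 * 100 = 1000
10^6 = (10^3)^2 = 1000^2 = 1000000
10^12 = (10^6)^2 = 1000000^2 = 1000000000000
10^24 = (10^12)^2 = 1000000000000^2 = 1000000000000000000000000
10^25 = 10 * 10^24 = 10 * 1000000000000000000000000 = 10000000000000000000000000
10^50 = (10^25)^2 = 10000000000000000000000000^2 = 100000000000000000000000000000000000000000000000000
10^51 = 10 * 10^50 = 10 * 100000000000000000000000000000000000000000000000000 = 1000000000000000000000000000000000000000000000000000

Result: 1000000000000000000000000000000000000000000000000000
Multiplications needed: 8 (8 lines after 10^1)

10^51 = 1000000000000000000000000000000000000000000000000000. Using exponentiation by squaring, this requires 8 multiplications. The key idea: if the exponent is even, square the half-power; if odd, multiply by the base once.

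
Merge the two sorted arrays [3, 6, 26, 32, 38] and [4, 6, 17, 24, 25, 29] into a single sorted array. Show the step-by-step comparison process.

Merging process:

Compare 3 vs 4: take 3 from left. Merged: [3]
Compare 6 vs 4: take 4 from right. Merged: [3, 4]
Compare 6 vs 6: take 6 from left. Merged: [3, 4, 6]
Compare 26 vs 6: take 6 from right. Merged: [3, 4, 6, 6]
Compare 26 vs 17: take 17 from right. Merged: [3, 4, 6, 6, 17]
Compare 26 vs 24: take 24 from right. Merged: [3, 4, 6, 6, 17, 24]
Compare 26 vs 25: take 25 from right. Merged: [3, 4, 6, 6, 17, 24, 25]
Compare 26 vs 29: take 26 from left. Merged: [3, 4, 6, 6, 17, 24, 25, 26]
Compare 32 vs 29: take 29 from right. Merged: [3, 4, 6, 6, 17, 24, 25, 26, 29]
Append remaining from left: [32, 38]. Merged: [3, 4, 6, 6, 17, 24, 25, 26, 29, 32, 38]

Final merged array: [3, 4, 6, 6, 17, 24, 25, 26, 29, 32, 38]
Total comparisons: 9

The merged array is [3, 4, 6, 6, 17, 24, 25, 26, 29, 32, 38], requiring 9 comparisons. The merge step runs in O(n) time where n is the total number of elements.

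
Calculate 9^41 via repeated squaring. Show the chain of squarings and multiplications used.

Computing 9^41 by squaring (build up from 9^1; each line after the first costs one multiplication):

9^1 = 9
9^2 = (9^1)^2 = 9^2 = 81
9^4 = (9^2)^2 = 81^2 = 6561
9^5 = 9 * 9^4 = 9 * 6561 = 59049
9^10 = (9^5)^2 = 59049^2 = 3486784401
9^20 = (9^10)^2 = 3486784401^2 = 12157665459056928801
9^40 = (9^20)^2 = 12157665459056928801^2 = 147808829414345923316083210206383297601
9^41 = 9 * 9^40 = 9 * 147808829414345923316083210206383297601 = 1330279464729113309844748891857449678409

Result: 1330279464729113309844748891857449678409
Multiplications needed: 7 (7 lines after 9^1)

9^41 = 1330279464729113309844748891857449678409. Using exponentiation by squaring, this requires 7 multiplications. The key idea: if the exponent is even, square the half-power; if odd, multiply by the base once.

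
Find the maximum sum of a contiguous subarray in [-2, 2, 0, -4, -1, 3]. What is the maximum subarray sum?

Using Kadane's algorithm on [-2, 2, 0, -4, -1, 3]:

Scanning through the array:
Position 1 (value 2): max_ending_here = 2, max_so_far = 2
Position 2 (value 0): max_ending_here = 2, max_so_far = 2
Position 3 (value -4): max_ending_here = -2, max_so_far = 2
Position 4 (value -1): max_ending_here = -1, max_so_far = 2
Position 5 (value 3): max_ending_here = 3, max_so_far = 3

Maximum subarray: [3]
Maximum sum: 3

The maximum subarray is [3] with sum 3. This subarray runs from index 5 to index 5.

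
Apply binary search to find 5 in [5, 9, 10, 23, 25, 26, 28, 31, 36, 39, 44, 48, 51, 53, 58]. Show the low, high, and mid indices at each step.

Binary search for 5 in [5, 9, 10, 23, 25, 26, 28, 31, 36, 39, 44, 48, 51, 53, 58]:

lo=0, hi=14, mid=7, arr[mid]=31 -> 31 > 5, search left half
lo=0, hi=6, mid=3, arr[mid]=23 -> 23 > 5, search left half
lo=0, hi=2, mid=1, arr[mid]=9 -> 9 > 5, search left half
lo=0, hi=0, mid=0, arr[mid]=5 -> Found target at index 0!

Binary search finds 5 at index 0 after 4 comparisons. The search repeatedly halves the search space by comparing with the middle element.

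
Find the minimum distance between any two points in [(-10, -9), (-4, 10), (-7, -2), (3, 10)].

Computing all pairwise distances among 4 points:

d((-10, -9), (-4, 10)) = 19.9249
d((-10, -9), (-7, -2)) = 7.6158
d((-10, -9), (3, 10)) = 23.0217
d((-4, 10), (-7, -2)) = 12.3693
d((-4, 10), (3, 10)) = 7.0 <-- minimum
d((-7, -2), (3, 10)) = 15.6205

Closest pair: (-4, 10) and (3, 10) with distance 7.0

The closest pair is (-4, 10) and (3, 10) with Euclidean distance 7.0. For 4 points, brute-force pairwise comparison is shown above. For large n, the divide-and-conquer algorithm (sort by x, recurse on halves, check the dividing strip) achieves O(n log n).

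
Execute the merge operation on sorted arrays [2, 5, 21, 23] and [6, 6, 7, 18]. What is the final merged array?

Merging process:

Compare 2 vs 6: take 2 from left. Merged: [2]
Compare 5 vs 6: take 5 from left. Merged: [2, 5]
Compare 21 vs 6: take 6 from right. Merged: [2, 5, 6]
Compare 21 vs 6: take 6 from right. Merged: [2, 5, 6, 6]
Compare 21 vs 7: take 7 from right. Merged: [2, 5, 6, 6, 7]
Compare 21 vs 18: take 18 from right. Merged: [2, 5, 6, 6, 7, 18]
Append remaining from left: [21, 23]. Merged: [2, 5, 6, 6, 7, 18, 21, 23]

Final merged array: [2, 5, 6, 6, 7, 18, 21, 23]
Total comparisons: 6

The merged array is [2, 5, 6, 6, 7, 18, 21, 23], requiring 6 comparisons. The merge step runs in O(n) time where n is the total number of elements.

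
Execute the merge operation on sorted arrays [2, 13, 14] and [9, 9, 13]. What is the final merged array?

Merging process:

Compare 2 vs 9: take 2 from left. Merged: [2]
Compare 13 vs 9: take 9 from right. Merged: [2, 9]
Compare 13 vs 9: take 9 from right. Merged: [2, 9, 9]
Compare 13 vs 13: take 13 from left. Merged: [2, 9, 9, 13]
Compare 14 vs 13: take 13 from right. Merged: [2, 9, 9, 13, 13]
Append remaining from left: [14]. Merged: [2, 9, 9, 13, 13, 14]

Final merged array: [2, 9, 9, 13, 13, 14]
Total comparisons: 5

The merged array is [2, 9, 9, 13, 13, 14], requiring 5 comparisons. The merge step runs in O(n) time where n is the total number of elements.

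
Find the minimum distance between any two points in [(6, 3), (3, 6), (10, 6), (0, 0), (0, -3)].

Computing all pairwise distances among 5 points:

d((6, 3), (3, 6)) = 4.2426
d((6, 3), (10, 6)) = 5.0
d((6, 3), (0, 0)) = 6.7082
d((6, 3), (0, -3)) = 8.4853
d((3, 6), (10, 6)) = 7.0
d((3, 6), (0, 0)) = 6.7082
d((3, 6), (0, -3)) = 9.4868
d((10, 6), (0, 0)) = 11.6619
d((10, 6), (0, -3)) = 13.4536
d((0, 0), (0, -3)) = 3.0 <-- minimum

Closest pair: (0, 0) and (0, -3) with distance 3.0

The closest pair is (0, 0) and (0, -3) with Euclidean distance 3.0. For 5 points, brute-force pairwise comparison is shown above. For large n, the divide-and-conquer algorithm (sort by x, recurse on halves, check the dividing strip) achieves O(n log n).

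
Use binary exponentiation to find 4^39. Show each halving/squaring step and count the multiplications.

Computing 4^39 by squaring (build up from 4^1; each line after the first costs one multiplication):

4^1 = 4
4^2 = (4^1)^2 = 4^2 = 16
4^4 = (4^2)^2 = 16^2 = 256
4^8 = (4^4)^2 = 256^2 = 65536
4^9 = 4 * 4^8 = 4 * 65536 = 262144
4^18 = (4^9)^2 = 262144^2 = 68719476736
4^19 = 4 * 4^18 = 4 * 68719476736 = 274877906944
4^38 = (4^19)^2 = 274877906944^2 = 75557863725914323419136
4^39 = 4 * 4^38 = 4 * 75557863725914323419136 = 302231454903657293676544

Result: 302231454903657293676544
Multiplications needed: 8 (8 lines after 4^1)

4^39 = 302231454903657293676544. Using exponentiation by squaring, this requires 8 multiplications. The key idea: if the exponent is even, square the half-power; if odd, multiply by the base once.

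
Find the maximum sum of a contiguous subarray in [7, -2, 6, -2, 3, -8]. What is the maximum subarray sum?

Using Kadane's algorithm on [7, -2, 6, -2, 3, -8]:

Scanning through the array:
Position 1 (value -2): max_ending_here = 5, max_so_far = 7
Position 2 (value 6): max_ending_here = 11, max_so_far = 11
Position 3 (value -2): max_ending_here = 9, max_so_far = 11
Position 4 (value 3): max_ending_here = 12, max_so_far = 12
Position 5 (value -8): max_ending_here = 4, max_so_far = 12

Maximum subarray: [7, -2, 6, -2, 3]
Maximum sum: 12

The maximum subarray is [7, -2, 6, -2, 3] with sum 12. This subarray runs from index 0 to index 4.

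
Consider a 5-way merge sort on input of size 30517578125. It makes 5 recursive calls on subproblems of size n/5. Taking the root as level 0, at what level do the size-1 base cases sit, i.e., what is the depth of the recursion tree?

For divide and conquer with division factor 5:

Problem sizes at each level:
Level 0: 30517578125
Level 1: 6103515625
Level 2: 1220703125
Level 3: 244140625
Level 4: 48828125
Level 5: 9765625
Level 6: 1953125
Level 7: 390625
Level 8: 78125
Level 9: 15625
Level 10: 3125
Level 11: 625
Level 12: 125
Level 13: 25
Level 14: 5
Level 15: 1

The root is level 0 and the size-1 base case is level 15 (the tree spans levels 0 through 15, i.e. 16 levels counting the root), so the depth is the number of divisions: log_5(30517578125) = 15

The recursion tree depth is log_5(30517578125) = 15. At each level, the problem size is divided by 5, so it takes 15 divisions to reduce to a base case of size 1. The algorithm makes 5 recursive calls at each level.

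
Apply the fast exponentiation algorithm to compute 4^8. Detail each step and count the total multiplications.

Computing 4^8 by squaring (build up from 4^1; each line after the first costs one multiplication):

4^1 = 4
4^2 = (4^1)^2 = 4^2 = 16
4^4 = (4^2)^2 = 16^2 = 256
4^8 = (4^4)^2 = 256^2 = 65536

Result: 65536
Multiplications needed: 3 (3 lines after 4^1)

4^8 = 65536. Using exponentiation by squaring, this requires 3 multiplications. The key idea: if the exponent is even, square the half-power; if odd, multiply by the base once.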